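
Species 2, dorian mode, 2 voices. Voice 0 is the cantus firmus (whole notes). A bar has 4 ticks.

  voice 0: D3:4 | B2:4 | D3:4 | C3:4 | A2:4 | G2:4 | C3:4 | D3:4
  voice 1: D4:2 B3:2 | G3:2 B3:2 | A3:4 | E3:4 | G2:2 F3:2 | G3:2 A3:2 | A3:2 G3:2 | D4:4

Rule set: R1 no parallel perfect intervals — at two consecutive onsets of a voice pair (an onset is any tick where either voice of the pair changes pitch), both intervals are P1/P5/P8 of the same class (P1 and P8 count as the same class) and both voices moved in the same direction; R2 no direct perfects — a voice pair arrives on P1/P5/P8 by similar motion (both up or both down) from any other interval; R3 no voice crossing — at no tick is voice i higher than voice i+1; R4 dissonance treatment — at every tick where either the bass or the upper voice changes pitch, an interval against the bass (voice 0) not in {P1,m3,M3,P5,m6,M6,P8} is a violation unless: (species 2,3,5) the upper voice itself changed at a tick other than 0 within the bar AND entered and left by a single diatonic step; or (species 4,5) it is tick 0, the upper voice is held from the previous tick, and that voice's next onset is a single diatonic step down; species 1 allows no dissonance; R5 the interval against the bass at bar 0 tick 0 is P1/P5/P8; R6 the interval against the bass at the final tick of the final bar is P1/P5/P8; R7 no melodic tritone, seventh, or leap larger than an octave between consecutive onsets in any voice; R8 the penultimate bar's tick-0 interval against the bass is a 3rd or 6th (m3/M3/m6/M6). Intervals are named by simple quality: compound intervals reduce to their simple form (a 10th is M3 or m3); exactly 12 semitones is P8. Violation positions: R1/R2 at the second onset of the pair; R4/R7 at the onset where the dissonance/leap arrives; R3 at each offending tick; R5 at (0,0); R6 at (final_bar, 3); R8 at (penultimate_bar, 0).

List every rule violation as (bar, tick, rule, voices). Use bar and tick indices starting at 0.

bar 0: v0=D3 v1=D4 downbeat P8
bar 1: v0=B2 v1=G3 downbeat m6
bar 2: v0=D3 v1=A3 downbeat P5
bar 3: v0=C3 v1=E3 downbeat M3
bar 4: v0=A2 v1=G2 downbeat M2
bar 5: v0=G2 v1=G3 downbeat P8
bar 6: v0=C3 v1=A3 downbeat M6
bar 7: v0=D3 v1=D4 downbeat P8
  -> R3 @ bar 4 tick 0 v(0, 1): A2 above G2
  -> R4 @ bar 4 tick 0 v(0, 1): A2/G2 M2 untreated
  -> R3 @ bar 4 tick 1 v(0, 1): A2 above G2
  -> R7 @ bar 4 tick 2 v(1,): G2->F3 leap 10st
  -> R2 @ bar 7 tick 0 v(0, 1): C3/G3 P5 -> D3/D4 P8 similar

(4, 0, R3, (0, 1))
(4, 0, R4, (0, 1))
(4, 1, R3, (0, 1))
(4, 2, R7, (1,))
(7, 0, R2, (0, 1))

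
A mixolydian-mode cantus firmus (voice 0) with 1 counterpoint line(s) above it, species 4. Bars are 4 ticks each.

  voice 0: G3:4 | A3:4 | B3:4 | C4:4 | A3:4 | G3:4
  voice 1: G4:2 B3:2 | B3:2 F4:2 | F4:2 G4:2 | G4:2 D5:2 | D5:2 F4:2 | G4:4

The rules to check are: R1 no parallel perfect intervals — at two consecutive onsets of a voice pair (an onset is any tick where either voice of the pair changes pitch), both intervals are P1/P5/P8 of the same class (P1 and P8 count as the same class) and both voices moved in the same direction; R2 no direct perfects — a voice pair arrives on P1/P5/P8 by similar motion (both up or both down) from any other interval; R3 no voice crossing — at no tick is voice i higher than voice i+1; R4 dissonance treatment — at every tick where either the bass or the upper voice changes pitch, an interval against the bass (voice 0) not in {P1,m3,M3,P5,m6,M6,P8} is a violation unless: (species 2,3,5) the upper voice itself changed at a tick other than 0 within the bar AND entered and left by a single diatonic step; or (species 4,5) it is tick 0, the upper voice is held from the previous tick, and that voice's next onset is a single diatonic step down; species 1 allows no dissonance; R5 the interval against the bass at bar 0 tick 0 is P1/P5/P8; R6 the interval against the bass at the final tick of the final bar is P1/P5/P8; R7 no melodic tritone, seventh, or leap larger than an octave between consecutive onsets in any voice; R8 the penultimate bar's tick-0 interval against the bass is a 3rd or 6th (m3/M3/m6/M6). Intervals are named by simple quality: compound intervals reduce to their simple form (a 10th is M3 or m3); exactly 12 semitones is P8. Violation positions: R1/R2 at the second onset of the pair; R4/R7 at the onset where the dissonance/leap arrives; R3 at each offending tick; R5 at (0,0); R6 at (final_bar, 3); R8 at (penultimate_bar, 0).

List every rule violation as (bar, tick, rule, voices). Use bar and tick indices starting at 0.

(1, 0, R4, (0, 1))
(1, 2, R7, (1,))
(2, 0, R4, (0, 1))
(3, 2, R4, (0, 1))
(4, 0, R4, (0, 1))
(4, 0, R8, (0, 1))

bar 0: v0=G3 v1=G4 downbeat P8
bar 1: v0=A3 v1=B3 downbeat M2
bar 2: v0=B3 v1=F4 downbeat TT
bar 3: v0=C4 v1=G4 downbeat P5
bar 4: v0=A3 v1=D5 downbeat P4
bar 5: v0=G3 v1=G4 downbeat P8
  -> R4 @ bar 1 tick 0 v(0, 1): A3/B3 M2 untreated
  -> R7 @ bar 1 tick 2 v(1,): B3->F4 leap 6st
  -> R4 @ bar 2 tick 0 v(0, 1): B3/F4 TT untreated
  -> R4 @ bar 3 tick 2 v(0, 1): C4/D5 M2 untreated
  -> R4 @ bar 4 tick 0 v(0, 1): A3/D5 P4 untreated
  -> R8 @ bar 4 tick 0 v(0, 1): penult P4 not 3rd/6th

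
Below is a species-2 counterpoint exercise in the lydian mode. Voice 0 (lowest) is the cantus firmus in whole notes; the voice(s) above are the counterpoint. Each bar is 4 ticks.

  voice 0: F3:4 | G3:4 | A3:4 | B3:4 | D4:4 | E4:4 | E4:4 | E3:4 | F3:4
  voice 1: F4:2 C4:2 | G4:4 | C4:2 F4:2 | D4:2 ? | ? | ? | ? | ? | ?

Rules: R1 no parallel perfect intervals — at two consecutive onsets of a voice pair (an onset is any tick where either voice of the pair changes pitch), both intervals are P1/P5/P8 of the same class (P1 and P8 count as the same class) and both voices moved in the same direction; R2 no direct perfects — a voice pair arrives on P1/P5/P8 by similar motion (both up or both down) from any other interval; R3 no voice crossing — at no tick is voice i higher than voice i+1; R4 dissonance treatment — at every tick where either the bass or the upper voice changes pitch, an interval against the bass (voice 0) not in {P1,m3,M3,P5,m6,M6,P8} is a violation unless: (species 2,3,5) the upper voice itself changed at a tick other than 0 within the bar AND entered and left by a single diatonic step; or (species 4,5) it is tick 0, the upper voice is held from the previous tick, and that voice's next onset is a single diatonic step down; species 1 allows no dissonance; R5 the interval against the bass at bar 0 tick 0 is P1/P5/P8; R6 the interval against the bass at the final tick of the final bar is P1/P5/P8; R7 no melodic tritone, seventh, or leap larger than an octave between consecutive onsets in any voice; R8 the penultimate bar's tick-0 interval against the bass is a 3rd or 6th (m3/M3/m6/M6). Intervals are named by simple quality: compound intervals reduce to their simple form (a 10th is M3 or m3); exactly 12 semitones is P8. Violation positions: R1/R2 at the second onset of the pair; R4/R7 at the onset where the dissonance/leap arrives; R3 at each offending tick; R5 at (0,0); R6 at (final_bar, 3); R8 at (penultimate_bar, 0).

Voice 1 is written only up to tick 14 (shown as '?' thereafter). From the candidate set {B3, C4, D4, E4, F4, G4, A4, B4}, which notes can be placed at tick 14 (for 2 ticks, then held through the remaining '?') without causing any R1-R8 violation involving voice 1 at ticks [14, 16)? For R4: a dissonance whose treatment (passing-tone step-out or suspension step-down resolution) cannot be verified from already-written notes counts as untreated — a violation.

B3: legal
C4: violates R4
D4: legal
E4: violates R4
F4: violates R4
G4: legal
A4: violates R4
B4: legal

{B3, B4, D4, G4}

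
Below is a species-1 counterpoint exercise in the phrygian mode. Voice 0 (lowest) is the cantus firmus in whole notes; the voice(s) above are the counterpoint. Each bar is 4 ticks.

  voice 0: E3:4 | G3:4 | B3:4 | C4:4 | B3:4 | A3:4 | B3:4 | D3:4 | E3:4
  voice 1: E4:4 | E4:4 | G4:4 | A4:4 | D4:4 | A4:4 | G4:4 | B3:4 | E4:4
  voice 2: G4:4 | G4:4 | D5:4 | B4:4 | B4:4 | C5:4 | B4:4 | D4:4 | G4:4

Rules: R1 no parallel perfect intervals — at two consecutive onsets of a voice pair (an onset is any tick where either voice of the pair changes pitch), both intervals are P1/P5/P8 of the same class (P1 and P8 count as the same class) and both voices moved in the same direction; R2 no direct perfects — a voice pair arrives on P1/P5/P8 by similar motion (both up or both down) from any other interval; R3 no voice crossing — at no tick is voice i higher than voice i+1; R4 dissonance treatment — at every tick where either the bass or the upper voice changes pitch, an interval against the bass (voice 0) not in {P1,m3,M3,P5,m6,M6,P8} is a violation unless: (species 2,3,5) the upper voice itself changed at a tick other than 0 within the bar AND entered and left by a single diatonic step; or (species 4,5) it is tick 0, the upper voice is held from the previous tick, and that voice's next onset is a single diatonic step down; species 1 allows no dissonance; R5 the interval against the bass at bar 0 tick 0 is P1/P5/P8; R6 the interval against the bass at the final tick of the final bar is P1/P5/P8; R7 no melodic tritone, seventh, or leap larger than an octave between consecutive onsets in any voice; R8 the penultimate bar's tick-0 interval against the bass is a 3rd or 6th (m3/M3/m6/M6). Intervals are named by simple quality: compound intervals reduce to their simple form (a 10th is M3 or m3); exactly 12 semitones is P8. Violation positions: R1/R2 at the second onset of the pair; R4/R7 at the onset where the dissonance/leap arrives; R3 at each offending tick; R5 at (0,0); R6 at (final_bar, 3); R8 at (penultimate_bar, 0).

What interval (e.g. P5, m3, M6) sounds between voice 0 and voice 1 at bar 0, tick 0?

P8

voice 0=E3 voice 1=E4 -> P8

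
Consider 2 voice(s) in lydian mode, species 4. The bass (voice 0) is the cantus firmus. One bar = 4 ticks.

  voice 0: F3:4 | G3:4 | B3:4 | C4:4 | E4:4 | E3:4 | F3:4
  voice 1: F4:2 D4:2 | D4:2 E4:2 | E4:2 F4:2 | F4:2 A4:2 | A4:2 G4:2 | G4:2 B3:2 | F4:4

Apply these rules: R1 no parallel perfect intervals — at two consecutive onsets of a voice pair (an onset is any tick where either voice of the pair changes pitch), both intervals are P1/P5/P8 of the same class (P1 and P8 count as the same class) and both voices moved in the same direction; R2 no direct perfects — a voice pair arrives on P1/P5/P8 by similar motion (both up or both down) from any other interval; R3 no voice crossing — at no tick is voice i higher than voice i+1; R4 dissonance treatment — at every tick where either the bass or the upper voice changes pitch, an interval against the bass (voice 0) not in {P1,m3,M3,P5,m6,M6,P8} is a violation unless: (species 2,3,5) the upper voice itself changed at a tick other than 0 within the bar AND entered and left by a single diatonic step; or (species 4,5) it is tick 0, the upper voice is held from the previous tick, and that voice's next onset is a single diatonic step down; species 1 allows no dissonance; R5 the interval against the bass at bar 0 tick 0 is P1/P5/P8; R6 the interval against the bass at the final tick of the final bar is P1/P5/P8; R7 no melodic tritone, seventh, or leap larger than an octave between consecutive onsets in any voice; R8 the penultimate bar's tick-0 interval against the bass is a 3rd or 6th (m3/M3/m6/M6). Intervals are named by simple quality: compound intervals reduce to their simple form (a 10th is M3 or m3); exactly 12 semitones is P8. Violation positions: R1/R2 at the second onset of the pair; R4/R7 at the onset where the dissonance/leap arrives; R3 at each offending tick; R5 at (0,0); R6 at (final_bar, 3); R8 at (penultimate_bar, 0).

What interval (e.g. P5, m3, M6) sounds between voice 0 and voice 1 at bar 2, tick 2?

TT

voice 0=B3 voice 1=F4 -> TT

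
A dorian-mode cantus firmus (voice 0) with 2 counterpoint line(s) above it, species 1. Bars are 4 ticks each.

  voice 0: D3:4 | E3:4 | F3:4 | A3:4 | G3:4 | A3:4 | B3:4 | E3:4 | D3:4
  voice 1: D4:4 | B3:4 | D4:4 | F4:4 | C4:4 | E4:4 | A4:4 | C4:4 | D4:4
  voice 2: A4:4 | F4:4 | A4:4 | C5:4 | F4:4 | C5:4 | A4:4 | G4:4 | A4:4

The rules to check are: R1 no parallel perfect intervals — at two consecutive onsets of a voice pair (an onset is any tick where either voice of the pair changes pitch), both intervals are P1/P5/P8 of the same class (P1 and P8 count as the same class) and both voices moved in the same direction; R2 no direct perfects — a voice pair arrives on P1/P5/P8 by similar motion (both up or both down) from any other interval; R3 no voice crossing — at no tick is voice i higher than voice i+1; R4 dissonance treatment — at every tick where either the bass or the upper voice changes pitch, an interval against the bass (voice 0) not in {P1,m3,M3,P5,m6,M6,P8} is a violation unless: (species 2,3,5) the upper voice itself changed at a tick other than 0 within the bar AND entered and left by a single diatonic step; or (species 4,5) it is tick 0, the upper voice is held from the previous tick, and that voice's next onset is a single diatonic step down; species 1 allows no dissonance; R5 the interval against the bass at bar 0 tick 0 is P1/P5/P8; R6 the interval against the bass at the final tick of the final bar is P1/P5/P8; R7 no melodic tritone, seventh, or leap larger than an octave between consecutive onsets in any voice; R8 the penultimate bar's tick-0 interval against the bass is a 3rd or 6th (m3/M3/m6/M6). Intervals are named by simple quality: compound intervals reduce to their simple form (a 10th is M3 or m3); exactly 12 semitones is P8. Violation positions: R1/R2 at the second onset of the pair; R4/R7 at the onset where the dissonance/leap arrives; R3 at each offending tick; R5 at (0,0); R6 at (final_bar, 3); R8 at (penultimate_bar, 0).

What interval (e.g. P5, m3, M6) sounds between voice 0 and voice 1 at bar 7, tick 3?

voice 0=E3 voice 1=C4 -> m6

m6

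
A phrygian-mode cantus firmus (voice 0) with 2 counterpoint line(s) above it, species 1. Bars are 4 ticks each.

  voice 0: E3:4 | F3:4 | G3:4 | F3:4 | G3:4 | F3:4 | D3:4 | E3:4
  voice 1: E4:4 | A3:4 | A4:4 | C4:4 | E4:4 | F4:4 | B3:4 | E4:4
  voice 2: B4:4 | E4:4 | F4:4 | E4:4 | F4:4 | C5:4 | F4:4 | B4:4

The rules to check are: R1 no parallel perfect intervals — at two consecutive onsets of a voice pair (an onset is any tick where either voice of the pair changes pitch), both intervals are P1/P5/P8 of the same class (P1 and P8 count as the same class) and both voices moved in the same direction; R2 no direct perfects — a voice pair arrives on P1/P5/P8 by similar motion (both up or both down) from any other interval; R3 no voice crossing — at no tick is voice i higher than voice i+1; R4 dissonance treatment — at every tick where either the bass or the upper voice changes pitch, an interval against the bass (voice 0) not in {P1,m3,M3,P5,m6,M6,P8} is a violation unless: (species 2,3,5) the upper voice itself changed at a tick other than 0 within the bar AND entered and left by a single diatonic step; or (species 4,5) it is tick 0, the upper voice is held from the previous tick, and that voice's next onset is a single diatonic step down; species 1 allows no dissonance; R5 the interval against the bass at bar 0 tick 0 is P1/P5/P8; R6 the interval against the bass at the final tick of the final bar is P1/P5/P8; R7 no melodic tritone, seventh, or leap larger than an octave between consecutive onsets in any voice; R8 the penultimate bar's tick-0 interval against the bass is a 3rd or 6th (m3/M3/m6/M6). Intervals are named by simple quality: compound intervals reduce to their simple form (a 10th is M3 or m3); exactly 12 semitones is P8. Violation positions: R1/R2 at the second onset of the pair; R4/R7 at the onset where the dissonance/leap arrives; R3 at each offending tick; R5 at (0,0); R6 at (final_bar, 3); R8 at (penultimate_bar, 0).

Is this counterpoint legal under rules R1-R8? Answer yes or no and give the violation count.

bar 0: v0=E3 v1=E4 v2=B4 (P5)
bar 1: v0=F3 v1=A3 v2=E4 (M7)
bar 2: v0=G3 v1=A4 v2=F4 (m7)
bar 3: v0=F3 v1=C4 v2=E4 (M7)
bar 4: v0=G3 v1=E4 v2=F4 (m7)
bar 5: v0=F3 v1=F4 v2=C5 (P5)
bar 6: v0=D3 v1=B3 v2=F4 (m3)
bar 7: v0=E3 v1=E4 v2=B4 (P5)
  R1 @ bar1.0: E4/B4 P5 -> A3/E4 P5 similar
  R4 @ bar1.0: F3/E4 M7 untreated
  R3 @ bar2.0: A4 above F4
  R4 @ bar2.0: G3/A4 M2 untreated
  R4 @ bar2.0: G3/F4 m7 untreated
  R3 @ bar2.1: A4 above F4
  R3 @ bar2.2: A4 above F4
  R3 @ bar2.3: A4 above F4
  R2 @ bar3.0: G3/A4 M2 -> F3/C4 P5 similar
  R4 @ bar3.0: F3/E4 M7 untreated
  R4 @ bar4.0: G3/F4 m7 untreated
  R2 @ bar5.0: E4/F4 m2 -> F4/C5 P5 similar
  R7 @ bar6.0: F4->B3 leap 6st
  R2 @ bar7.0: D3/B3 M6 -> E3/E4 P8 similar
  R2 @ bar7.0: D3/F4 m3 -> E3/B4 P5 similar
  R2 @ bar7.0: B3/F4 TT -> E4/B4 P5 similar
  R7 @ bar7.0: F4->B4 leap 6st

No (17 violations)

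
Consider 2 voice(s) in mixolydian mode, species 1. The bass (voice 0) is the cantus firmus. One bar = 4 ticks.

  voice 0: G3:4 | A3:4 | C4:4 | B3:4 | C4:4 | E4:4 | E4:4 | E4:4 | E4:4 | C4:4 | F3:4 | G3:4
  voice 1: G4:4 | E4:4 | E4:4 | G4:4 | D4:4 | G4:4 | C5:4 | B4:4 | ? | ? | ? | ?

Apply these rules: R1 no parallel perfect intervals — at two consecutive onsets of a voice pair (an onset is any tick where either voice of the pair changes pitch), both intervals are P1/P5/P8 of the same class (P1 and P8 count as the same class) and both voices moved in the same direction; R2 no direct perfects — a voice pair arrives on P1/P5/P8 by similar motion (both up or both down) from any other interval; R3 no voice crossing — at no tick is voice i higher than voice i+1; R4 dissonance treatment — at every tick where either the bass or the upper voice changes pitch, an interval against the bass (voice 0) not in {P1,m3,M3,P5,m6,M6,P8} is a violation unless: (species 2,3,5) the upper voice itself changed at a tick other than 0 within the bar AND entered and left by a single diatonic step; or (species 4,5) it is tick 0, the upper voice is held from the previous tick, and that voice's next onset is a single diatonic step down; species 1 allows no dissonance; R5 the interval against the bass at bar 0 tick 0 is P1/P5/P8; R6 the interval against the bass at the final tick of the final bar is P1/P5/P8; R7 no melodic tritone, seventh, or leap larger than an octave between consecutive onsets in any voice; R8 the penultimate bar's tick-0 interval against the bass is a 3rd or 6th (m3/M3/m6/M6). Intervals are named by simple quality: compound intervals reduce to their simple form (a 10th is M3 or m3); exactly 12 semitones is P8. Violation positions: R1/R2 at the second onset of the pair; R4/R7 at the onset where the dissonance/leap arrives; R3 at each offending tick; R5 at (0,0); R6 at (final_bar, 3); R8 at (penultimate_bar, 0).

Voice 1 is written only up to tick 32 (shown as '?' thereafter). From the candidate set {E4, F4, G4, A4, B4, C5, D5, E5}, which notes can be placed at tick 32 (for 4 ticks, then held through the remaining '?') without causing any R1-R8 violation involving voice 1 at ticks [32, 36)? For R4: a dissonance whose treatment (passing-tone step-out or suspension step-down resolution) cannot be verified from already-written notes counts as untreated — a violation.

{B4, C5, E4, E5, G4}

E4: legal
F4: violates R4,R7
G4: legal
A4: violates R4
B4: legal
C5: legal
D5: violates R4
E5: legal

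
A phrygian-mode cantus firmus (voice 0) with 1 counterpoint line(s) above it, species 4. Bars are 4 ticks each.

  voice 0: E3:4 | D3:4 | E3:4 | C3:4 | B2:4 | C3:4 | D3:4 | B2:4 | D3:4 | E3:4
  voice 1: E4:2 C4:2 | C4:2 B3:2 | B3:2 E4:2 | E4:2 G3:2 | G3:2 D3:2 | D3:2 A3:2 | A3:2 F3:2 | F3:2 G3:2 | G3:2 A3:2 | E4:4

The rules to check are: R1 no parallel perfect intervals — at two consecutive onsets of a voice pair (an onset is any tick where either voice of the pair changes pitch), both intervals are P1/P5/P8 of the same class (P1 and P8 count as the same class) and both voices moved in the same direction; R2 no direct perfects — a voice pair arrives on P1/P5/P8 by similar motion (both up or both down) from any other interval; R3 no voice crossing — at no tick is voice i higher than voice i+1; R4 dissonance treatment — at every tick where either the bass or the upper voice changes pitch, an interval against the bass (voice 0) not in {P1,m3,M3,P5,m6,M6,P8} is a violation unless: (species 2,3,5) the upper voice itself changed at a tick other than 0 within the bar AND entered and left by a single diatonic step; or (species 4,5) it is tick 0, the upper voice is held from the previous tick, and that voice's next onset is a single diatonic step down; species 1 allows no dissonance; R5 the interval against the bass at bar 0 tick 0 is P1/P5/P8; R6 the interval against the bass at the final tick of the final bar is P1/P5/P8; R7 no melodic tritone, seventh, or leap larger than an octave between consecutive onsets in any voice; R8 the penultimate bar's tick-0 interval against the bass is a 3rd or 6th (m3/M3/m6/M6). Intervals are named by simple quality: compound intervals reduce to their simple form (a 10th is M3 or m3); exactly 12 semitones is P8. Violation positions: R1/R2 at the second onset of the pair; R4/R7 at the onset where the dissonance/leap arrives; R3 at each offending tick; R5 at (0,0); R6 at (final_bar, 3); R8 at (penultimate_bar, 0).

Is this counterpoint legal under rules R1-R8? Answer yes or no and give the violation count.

bar 0: v0=E3 v1=E4 (P8)
bar 1: v0=D3 v1=C4 (m7)
bar 2: v0=E3 v1=B3 (P5)
bar 3: v0=C3 v1=E4 (M3)
bar 4: v0=B2 v1=G3 (m6)
bar 5: v0=C3 v1=D3 (M2)
bar 6: v0=D3 v1=A3 (P5)
bar 7: v0=B2 v1=F3 (TT)
bar 8: v0=D3 v1=G3 (P4)
bar 9: v0=E3 v1=E4 (P8)
  R4 @ bar5.0: C3/D3 M2 untreated
  R4 @ bar7.0: B2/F3 TT untreated
  R4 @ bar8.0: D3/G3 P4 untreated
  R8 @ bar8.0: penult P4 not 3rd/6th
  R2 @ bar9.0: D3/A3 P5 -> E3/E4 P8 similar

No (5 violations)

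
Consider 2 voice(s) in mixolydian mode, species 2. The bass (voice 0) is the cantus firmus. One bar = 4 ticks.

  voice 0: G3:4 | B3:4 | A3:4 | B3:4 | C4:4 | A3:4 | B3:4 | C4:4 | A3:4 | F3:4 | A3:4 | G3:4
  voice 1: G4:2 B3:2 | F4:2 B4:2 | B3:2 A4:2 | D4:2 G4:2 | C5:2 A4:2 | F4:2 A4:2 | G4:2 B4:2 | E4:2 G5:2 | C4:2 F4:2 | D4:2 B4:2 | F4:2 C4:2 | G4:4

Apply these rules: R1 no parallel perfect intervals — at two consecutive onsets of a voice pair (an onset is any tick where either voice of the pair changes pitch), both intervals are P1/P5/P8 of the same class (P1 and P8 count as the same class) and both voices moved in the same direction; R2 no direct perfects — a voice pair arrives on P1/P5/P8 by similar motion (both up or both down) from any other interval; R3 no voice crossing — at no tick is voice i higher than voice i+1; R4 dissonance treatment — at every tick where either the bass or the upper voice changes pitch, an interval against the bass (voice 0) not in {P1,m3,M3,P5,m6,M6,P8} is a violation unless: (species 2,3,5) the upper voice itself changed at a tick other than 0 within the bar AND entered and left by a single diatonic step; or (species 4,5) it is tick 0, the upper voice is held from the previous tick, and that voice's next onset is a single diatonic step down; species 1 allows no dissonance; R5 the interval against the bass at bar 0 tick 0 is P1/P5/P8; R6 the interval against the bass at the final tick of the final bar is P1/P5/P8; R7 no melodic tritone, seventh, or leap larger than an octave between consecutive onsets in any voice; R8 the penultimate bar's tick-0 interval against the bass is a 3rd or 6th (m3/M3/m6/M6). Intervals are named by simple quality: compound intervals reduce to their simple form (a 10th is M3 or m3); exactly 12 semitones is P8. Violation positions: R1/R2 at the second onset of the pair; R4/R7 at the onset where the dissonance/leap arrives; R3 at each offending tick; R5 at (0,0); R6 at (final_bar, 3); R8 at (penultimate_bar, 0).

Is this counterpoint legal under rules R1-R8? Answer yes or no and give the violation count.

No (10 violations)

bar 0: v0=G3 v1=G4 (P8)
bar 1: v0=B3 v1=F4 (TT)
bar 2: v0=A3 v1=B3 (M2)
bar 3: v0=B3 v1=D4 (m3)
bar 4: v0=C4 v1=C5 (P8)
bar 5: v0=A3 v1=F4 (m6)
bar 6: v0=B3 v1=G4 (m6)
bar 7: v0=C4 v1=E4 (M3)
bar 8: v0=A3 v1=C4 (m3)
bar 9: v0=F3 v1=D4 (M6)
bar 10: v0=A3 v1=F4 (m6)
bar 11: v0=G3 v1=G4 (P8)
  R4 @ bar1.0: B3/F4 TT untreated
  R7 @ bar1.0: B3->F4 leap 6st
  R7 @ bar1.2: F4->B4 leap 6st
  R4 @ bar2.0: A3/B3 M2 untreated
  R7 @ bar2.2: B3->A4 leap 10st
  R2 @ bar4.0: B3/G4 m6 -> C4/C5 P8 similar
  R7 @ bar7.2: E4->G5 leap 15st
  R7 @ bar8.0: G5->C4 leap 19st
  R4 @ bar9.2: F3/B4 TT untreated
  R7 @ bar10.0: B4->F4 leap 6st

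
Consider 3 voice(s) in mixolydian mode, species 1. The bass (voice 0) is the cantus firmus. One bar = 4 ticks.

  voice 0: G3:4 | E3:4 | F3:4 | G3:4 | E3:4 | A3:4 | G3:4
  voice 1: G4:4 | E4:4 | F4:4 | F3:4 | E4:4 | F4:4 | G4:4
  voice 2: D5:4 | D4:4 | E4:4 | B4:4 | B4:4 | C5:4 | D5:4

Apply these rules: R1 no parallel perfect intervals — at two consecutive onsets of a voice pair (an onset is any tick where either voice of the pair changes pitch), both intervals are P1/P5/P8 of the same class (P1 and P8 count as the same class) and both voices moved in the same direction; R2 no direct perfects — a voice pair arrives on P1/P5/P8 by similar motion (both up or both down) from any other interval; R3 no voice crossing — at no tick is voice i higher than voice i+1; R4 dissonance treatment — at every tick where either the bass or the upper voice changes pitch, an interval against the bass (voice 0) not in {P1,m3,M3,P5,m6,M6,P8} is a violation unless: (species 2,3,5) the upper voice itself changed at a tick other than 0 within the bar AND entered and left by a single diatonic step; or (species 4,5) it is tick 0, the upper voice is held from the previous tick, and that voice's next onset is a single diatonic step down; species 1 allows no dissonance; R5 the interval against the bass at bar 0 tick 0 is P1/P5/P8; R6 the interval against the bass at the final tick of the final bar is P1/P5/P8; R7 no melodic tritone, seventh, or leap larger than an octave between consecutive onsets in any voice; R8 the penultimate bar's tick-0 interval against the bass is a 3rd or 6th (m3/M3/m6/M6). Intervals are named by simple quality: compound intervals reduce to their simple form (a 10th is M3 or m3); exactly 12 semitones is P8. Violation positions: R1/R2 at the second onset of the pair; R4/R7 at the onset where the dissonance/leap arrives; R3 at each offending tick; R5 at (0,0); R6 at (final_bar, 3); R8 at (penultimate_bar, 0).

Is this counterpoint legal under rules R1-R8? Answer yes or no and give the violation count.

bar 0: v0=G3 v1=G4 v2=D5 (P5)
bar 1: v0=E3 v1=E4 v2=D4 (m7)
bar 2: v0=F3 v1=F4 v2=E4 (M7)
bar 3: v0=G3 v1=F3 v2=B4 (M3)
bar 4: v0=E3 v1=E4 v2=B4 (P5)
bar 5: v0=A3 v1=F4 v2=C5 (m3)
bar 6: v0=G3 v1=G4 v2=D5 (P5)
  R1 @ bar1.0: G3/G4 P8 -> E3/E4 P8 similar
  R3 @ bar1.0: E4 above D4
  R4 @ bar1.0: E3/D4 m7 untreated
  R3 @ bar1.1: E4 above D4
  R3 @ bar1.2: E4 above D4
  R3 @ bar1.3: E4 above D4
  R1 @ bar2.0: E3/E4 P8 -> F3/F4 P8 similar
  R3 @ bar2.0: F4 above E4
  R4 @ bar2.0: F3/E4 M7 untreated
  R3 @ bar2.1: F4 above E4
  R3 @ bar2.2: F4 above E4
  R3 @ bar2.3: F4 above E4
  R3 @ bar3.0: G3 above F3
  R4 @ bar3.0: G3/F3 M2 untreated
  R3 @ bar3.1: G3 above F3
  R3 @ bar3.2: G3 above F3
  R3 @ bar3.3: G3 above F3
  R7 @ bar4.0: F3->E4 leap 11st
  R1 @ bar5.0: E4/B4 P5 -> F4/C5 P5 similar
  R1 @ bar6.0: F4/C5 P5 -> G4/D5 P5 similar

No (20 violations)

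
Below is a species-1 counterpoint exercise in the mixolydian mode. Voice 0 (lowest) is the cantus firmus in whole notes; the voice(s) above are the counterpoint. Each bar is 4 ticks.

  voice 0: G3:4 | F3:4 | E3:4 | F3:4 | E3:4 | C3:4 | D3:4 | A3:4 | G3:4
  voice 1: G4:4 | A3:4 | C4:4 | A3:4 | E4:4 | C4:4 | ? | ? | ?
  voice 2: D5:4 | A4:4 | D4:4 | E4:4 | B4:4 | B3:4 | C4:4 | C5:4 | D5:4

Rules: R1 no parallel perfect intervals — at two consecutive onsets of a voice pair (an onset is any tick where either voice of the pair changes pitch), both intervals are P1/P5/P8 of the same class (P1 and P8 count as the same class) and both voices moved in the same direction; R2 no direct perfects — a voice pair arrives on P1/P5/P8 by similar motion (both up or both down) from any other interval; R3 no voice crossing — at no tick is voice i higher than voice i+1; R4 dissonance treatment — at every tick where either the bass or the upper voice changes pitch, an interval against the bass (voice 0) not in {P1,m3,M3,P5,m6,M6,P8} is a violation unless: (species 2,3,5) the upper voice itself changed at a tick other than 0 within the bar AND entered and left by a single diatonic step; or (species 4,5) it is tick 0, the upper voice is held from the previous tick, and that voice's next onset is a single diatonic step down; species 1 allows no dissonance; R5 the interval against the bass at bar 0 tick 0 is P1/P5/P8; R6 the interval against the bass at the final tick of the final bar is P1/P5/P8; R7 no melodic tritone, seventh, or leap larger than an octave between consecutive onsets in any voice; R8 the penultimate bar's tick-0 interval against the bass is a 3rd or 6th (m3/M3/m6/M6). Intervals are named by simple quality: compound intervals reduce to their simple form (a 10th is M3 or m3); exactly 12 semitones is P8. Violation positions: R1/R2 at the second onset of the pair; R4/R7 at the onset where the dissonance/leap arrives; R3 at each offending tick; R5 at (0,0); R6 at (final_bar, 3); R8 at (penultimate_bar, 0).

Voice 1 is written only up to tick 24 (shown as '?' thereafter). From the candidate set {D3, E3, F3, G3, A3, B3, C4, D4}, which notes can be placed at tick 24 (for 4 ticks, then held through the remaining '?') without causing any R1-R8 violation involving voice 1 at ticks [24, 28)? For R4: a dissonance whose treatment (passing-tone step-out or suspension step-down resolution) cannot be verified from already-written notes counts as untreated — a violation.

{A3, B3, F3}

D3: violates R7
E3: violates R4
F3: legal
G3: violates R4
A3: legal
B3: legal
C4: violates R4
D4: violates R1,R3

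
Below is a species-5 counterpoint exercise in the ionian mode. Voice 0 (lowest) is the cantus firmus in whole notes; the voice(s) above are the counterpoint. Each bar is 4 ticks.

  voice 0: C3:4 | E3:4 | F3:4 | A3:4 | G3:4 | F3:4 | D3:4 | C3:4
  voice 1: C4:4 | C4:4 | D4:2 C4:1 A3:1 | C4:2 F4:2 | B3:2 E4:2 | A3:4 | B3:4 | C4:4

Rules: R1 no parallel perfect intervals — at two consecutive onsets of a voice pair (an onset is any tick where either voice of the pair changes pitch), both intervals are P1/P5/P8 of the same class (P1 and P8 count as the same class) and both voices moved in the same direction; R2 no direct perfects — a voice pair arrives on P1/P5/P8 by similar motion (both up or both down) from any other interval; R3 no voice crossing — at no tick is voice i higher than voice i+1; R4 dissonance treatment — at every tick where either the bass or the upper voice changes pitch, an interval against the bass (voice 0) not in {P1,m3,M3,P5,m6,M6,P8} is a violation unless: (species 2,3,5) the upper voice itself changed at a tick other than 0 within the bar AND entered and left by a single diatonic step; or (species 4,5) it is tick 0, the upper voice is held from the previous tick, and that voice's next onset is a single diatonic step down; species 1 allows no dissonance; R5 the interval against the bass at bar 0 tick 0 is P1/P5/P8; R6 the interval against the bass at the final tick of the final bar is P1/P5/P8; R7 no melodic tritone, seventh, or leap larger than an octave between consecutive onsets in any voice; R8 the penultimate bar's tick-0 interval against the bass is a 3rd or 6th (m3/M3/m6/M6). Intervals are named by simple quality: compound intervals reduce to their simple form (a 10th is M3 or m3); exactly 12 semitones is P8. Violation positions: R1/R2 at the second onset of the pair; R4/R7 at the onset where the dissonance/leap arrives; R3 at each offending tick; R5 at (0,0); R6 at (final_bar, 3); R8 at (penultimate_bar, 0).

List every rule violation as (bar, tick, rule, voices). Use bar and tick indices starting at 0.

(4, 0, R7, (1,))

bar 0: v0=C3 v1=C4 downbeat P8
bar 1: v0=E3 v1=C4 downbeat m6
bar 2: v0=F3 v1=D4 downbeat M6
bar 3: v0=A3 v1=C4 downbeat m3
bar 4: v0=G3 v1=B3 downbeat M3
bar 5: v0=F3 v1=A3 downbeat M3
bar 6: v0=D3 v1=B3 downbeat M6
bar 7: v0=C3 v1=C4 downbeat P8
  -> R7 @ bar 4 tick 0 v(1,): F4->B3 leap 6st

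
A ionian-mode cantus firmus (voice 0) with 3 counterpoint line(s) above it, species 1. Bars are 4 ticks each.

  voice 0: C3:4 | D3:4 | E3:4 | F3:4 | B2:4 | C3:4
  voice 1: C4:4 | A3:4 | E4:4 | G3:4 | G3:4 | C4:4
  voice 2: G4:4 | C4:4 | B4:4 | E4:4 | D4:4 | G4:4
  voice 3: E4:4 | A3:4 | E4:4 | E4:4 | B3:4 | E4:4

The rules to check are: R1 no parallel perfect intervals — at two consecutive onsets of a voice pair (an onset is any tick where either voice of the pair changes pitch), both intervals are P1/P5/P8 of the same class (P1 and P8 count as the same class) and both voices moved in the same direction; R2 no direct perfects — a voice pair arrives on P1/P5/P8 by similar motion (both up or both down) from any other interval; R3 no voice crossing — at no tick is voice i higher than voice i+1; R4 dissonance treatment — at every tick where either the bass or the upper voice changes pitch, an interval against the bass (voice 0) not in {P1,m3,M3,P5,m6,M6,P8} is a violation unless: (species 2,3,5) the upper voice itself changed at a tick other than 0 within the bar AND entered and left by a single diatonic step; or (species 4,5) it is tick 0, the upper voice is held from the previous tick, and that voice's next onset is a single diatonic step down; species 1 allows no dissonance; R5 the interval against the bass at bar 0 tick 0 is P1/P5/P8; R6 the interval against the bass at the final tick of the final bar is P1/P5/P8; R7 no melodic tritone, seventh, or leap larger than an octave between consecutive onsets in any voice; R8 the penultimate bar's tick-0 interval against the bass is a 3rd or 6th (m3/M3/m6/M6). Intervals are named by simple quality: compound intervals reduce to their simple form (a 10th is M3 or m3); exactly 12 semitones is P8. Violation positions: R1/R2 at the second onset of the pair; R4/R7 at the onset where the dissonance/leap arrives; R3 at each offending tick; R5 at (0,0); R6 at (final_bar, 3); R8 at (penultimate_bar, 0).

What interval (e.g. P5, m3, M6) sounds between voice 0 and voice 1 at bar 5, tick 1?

voice 0=C3 voice 1=C4 -> P8

P8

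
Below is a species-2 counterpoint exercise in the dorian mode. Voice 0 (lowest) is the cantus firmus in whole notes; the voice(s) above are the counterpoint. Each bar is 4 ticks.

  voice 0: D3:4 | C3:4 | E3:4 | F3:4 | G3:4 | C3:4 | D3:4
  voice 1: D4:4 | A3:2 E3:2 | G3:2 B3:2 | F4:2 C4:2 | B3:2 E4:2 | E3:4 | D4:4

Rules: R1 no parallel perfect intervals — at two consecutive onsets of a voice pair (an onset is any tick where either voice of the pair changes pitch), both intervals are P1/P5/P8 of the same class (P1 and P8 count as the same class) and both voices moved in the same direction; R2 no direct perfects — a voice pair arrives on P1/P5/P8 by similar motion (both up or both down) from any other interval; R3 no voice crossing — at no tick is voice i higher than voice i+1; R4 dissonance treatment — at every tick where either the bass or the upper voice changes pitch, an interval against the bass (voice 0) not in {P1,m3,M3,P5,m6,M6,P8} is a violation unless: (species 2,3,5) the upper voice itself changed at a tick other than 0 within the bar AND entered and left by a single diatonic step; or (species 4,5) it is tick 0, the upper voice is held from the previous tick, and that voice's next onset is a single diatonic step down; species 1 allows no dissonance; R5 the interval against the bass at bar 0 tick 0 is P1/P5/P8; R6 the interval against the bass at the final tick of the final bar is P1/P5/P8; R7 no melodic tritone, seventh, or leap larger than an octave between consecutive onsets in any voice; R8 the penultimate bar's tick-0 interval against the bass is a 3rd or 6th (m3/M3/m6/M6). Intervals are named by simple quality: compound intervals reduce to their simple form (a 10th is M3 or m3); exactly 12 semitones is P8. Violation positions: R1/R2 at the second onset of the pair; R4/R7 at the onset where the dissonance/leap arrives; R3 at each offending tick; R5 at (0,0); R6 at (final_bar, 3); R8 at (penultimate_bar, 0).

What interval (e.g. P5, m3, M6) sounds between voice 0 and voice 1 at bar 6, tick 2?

voice 0=D3 voice 1=D4 -> P8

P8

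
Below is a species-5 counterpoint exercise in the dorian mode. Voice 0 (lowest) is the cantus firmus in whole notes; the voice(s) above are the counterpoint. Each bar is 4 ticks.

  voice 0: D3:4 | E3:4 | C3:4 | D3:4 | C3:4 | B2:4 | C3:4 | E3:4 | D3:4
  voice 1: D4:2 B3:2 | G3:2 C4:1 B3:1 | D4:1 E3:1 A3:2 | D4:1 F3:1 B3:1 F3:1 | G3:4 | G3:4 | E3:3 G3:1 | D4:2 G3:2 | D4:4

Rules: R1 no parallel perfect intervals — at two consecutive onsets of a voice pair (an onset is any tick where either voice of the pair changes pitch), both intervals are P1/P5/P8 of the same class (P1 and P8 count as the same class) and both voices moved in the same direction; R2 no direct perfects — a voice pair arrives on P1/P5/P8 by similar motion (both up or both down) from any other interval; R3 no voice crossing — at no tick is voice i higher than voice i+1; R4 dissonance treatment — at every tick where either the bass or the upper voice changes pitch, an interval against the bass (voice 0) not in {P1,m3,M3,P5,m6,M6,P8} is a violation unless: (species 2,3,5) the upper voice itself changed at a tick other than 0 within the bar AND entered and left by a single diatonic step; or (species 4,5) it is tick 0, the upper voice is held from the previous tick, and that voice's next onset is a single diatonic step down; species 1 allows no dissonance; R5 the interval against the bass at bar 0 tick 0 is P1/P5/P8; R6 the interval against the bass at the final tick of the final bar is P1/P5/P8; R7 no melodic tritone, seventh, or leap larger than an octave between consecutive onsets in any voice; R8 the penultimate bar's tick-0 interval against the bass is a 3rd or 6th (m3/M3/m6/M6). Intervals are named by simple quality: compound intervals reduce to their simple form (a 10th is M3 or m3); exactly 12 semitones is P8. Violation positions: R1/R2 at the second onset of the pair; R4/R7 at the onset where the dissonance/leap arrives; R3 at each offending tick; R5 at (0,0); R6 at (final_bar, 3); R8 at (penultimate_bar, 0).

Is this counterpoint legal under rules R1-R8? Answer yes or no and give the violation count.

bar 0: v0=D3 v1=D4 (P8)
bar 1: v0=E3 v1=G3 (m3)
bar 2: v0=C3 v1=D4 (M2)
bar 3: v0=D3 v1=D4 (P8)
bar 4: v0=C3 v1=G3 (P5)
bar 5: v0=B2 v1=G3 (m6)
bar 6: v0=C3 v1=E3 (M3)
bar 7: v0=E3 v1=D4 (m7)
bar 8: v0=D3 v1=D4 (P8)
  R4 @ bar2.0: C3/D4 M2 untreated
  R7 @ bar2.1: D4->E3 leap 10st
  R2 @ bar3.0: C3/A3 M6 -> D3/D4 P8 similar
  R7 @ bar3.2: F3->B3 leap 6st
  R7 @ bar3.3: B3->F3 leap 6st
  R4 @ bar7.0: E3/D4 m7 untreated
  R8 @ bar7.0: penult m7 not 3rd/6th

No (7 violations)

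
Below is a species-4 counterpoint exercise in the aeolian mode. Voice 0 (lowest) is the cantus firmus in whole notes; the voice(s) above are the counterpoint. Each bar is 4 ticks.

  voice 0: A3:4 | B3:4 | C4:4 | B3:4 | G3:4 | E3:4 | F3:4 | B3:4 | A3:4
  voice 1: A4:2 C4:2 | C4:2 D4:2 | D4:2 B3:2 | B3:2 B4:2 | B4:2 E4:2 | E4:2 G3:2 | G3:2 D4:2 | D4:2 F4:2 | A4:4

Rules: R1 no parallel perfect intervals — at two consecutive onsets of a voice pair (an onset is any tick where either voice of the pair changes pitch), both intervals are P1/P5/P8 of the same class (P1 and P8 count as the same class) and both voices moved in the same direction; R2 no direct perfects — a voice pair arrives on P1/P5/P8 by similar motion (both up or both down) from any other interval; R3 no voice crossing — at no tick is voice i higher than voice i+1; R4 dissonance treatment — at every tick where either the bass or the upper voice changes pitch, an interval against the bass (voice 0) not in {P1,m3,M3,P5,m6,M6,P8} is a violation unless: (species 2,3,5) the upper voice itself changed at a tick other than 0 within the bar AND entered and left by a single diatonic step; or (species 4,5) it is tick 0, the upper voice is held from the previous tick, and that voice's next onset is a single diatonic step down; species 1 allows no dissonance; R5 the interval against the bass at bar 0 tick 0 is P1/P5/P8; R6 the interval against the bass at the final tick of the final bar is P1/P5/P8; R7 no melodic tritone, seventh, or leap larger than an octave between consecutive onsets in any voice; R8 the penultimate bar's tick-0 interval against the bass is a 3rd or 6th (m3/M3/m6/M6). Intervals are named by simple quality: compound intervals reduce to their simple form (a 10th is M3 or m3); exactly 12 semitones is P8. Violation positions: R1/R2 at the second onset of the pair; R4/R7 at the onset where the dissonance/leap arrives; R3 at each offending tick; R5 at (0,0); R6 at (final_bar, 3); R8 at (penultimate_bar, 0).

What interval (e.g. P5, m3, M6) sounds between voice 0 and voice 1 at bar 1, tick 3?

m3

voice 0=B3 voice 1=D4 -> m3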